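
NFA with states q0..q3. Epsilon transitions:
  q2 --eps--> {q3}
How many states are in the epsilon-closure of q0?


Starting from q0
Initialize closure = {q0}
q0 has no outgoing epsilon transitions -> nothing to add
Final closure: {q0}
Size = 1

1


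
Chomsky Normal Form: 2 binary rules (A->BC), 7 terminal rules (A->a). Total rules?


CNF allows two rule forms:
  A -> BC (binary): 2 rules
  A -> a (terminal): 7 rules
Total = 2 + 7 = 9

9


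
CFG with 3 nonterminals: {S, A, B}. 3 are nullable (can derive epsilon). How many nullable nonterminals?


Nonterminals: {S, A, B}
A nonterminal is nullable if it can derive epsilon
Counting nullable nonterminals: 3
Total nullable = 3

3


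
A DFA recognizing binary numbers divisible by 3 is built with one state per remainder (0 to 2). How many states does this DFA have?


Divisibility by 3 is tracked via the remainder mod 3: 0, 1, ..., 2
The construction assigns one state to each remainder
Number of remainders = 3

3


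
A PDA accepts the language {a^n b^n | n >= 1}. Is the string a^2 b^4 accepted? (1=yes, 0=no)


Language requires equal numbers of a's and b's
PDA pushes for each 'a', pops for each 'b'
Number of a's = 2
Number of b's = 4
2 != 4 -> Reject

0


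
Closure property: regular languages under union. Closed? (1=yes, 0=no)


Regular languages are closed under:
- Union (DFA product construction)
- Intersection (DFA product construction)
- Complement (swap accept/reject states)
- Concatenation (NFA construction)
- Kleene star (NFA construction)
union is in this list
Therefore: closed

1


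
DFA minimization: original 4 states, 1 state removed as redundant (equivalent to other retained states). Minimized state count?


Original DFA: 4 states
Redundant states removed: 1
Minimized states = original - removed
= 4 - 1
= 3

3


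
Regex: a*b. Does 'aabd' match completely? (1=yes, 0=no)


Pattern: a*b
String: 'aabd'
Pattern requires: zero or more 'a's followed by exactly one 'b'
Found 2 leading 'a's
Remaining: 'bd'
Remaining is not 'b' -> no match
Result: 0

0


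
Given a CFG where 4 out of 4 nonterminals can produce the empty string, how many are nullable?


Nonterminals: {S, A, B, C}
A nonterminal is nullable if it can derive epsilon
Counting nullable nonterminals: 4
Total nullable = 4

4


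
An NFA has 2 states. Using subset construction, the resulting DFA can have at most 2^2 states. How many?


NFA has 2 states
Subset construction: each DFA state = subset of NFA states
Maximum subsets = 2^2
2^2 = 4

4


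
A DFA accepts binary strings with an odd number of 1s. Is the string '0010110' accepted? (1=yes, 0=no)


DFA has 2 states: q_even (start, accept=no) and q_odd
Processing string '0010110' character by character:
  Position 0: read '0', 1-count=0 -> q_even (no change)
  Position 1: read '0', 1-count=0 -> q_even (no change)
  Position 2: read '1', 1-count=1 -> q_odd
  Position 3: read '0', 1-count=1 -> q_odd (no change)
  Position 4: read '1', 1-count=2 -> q_even
  Position 5: read '1', 1-count=3 -> q_odd
  Position 6: read '0', 1-count=3 -> q_odd (no change)
Final state: q_odd, total 1s = 3 (odd); the DFA requires an odd count -> accept

1


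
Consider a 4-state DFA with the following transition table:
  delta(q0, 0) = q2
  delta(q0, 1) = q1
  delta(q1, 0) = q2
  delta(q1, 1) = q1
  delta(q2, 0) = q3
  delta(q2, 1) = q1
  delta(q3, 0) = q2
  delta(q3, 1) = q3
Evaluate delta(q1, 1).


Looking up transition function:
delta(q1, 1) in the table
Row: q1, Column: 1
Result: q1

q1


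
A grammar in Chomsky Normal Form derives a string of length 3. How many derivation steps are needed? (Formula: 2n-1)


Chomsky Normal Form derivation:
String length n = 3
Each step either:
  - Splits a nonterminal into two (n-1 such steps)
  - Converts a nonterminal to terminal (n such steps)
Total = (n-1) + n = 2n - 1
= 2(3) - 1
= 6 - 1
= 5

5


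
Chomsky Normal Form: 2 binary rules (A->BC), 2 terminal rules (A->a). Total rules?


CNF allows two rule forms:
  A -> BC (binary): 2 rules
  A -> a (terminal): 2 rules
Total = 2 + 2 = 4

4


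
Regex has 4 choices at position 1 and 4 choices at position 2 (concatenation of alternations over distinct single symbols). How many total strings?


First group: 4 alternatives
Second group: 4 alternatives
Concatenation: each choice from group 1 pairs with each from group 2
Total = 4 x 4 = 16

16


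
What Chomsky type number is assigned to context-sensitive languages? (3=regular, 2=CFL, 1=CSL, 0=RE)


Chomsky hierarchy levels:
  Type 3: Regular (DFA/NFA/regex)
  Type 2: Context-free (PDA)
  Type 1: Context-sensitive
  Type 0: Recursively enumerable (TM)
'context-sensitive' corresponds to Type 1

1


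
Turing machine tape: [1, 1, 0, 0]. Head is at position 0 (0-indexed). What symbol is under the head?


Tape: [1, 1, 0, 0]
Positions: 0 1 2 3
Values:    1 1 0 0
Head at position 0
tape[0] = 1

1


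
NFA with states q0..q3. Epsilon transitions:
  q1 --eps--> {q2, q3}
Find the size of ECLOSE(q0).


Starting from q0
Initialize closure = {q0}
q0 has no outgoing epsilon transitions -> nothing to add
Final closure: {q0}
Size = 1

1


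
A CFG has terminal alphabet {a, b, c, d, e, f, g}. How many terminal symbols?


Terminal symbols: a, b, c, d, e, f, g
Counting each: a (#1), b (#2), c (#3), d (#4), e (#5), f (#6), g (#7)
Total = 7

7


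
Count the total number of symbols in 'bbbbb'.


String: 'bbbbb'
Counting characters:
  'b' appears 5 time(s)
Total length = 0 + 5 = 5

5


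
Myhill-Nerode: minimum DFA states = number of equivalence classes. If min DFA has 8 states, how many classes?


Myhill-Nerode theorem:
Number of equivalence classes = number of states in minimal DFA
Minimal DFA states = 8
Therefore equivalence classes = 8

8


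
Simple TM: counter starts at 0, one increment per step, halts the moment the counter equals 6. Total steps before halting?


Counter starts at 0. Counting sequence:
  Step 1: counter = 1
  Step 2: counter = 2
  Step 3: counter = 3
  Step 4: counter = 4
  Step 5: counter = 5
  Step 6: counter = 6
Counter reached 6 -> halt
Total steps = 6

6


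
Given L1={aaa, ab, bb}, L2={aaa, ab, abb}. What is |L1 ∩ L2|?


L1 = {aaa, ab, bb}
L2 = {aaa, ab, abb}
Checking each string in L1 against L2:
  'aaa': in L2? Yes
  'ab': in L2? Yes
  'bb': in L2? No
Intersection = {aaa, ab}
|L1 ∩ L2| = 2

2


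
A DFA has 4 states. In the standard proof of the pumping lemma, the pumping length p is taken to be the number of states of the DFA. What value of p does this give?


Pumping lemma for regular languages (standard proof):
Take p = |Q|, the number of DFA states.
Any string of length >= |Q| passes through |Q|+1 states while reading its first |Q| symbols,
so by pigeonhole some state repeats, giving the loop that can be pumped.
Here |Q| = 4
Therefore the proof uses p = 4

4


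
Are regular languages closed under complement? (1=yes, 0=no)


Regular languages are closed under all standard operations:
- Union: Yes (product construction)
- Intersection: Yes (product construction)
- Complement: Yes (swap accept/reject)
- Concatenation: Yes (NFA construction)
Operation: complement -> Closed

1


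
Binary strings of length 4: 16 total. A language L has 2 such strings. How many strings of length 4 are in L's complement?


Alphabet: {0,1}
String length: 4
Total strings of length 4 = 2^4 = 16
Strings in L = 2
Complement = total - |L|
= 16 - 2
= 14

14


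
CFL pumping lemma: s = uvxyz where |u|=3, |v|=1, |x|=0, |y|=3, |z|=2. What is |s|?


|s| = |u| + |v| + |x| + |y| + |z|
= 3 + 1 + 0 + 3 + 2
= 4 + 0 + 5
= 4 + 5
= 9

9


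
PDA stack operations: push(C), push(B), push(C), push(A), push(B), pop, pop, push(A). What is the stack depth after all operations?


Tracing stack operations:
  push(C) -> stack = [C], depth=1
  push(B) -> stack = [C,B], depth=2
  push(C) -> stack = [C,B,C], depth=3
  push(A) -> stack = [C,B,C,A], depth=4
  push(B) -> stack = [C,B,C,A,B], depth=5
  pop -> removed B, stack = [C,B,C,A], depth=4
  pop -> removed A, stack = [C,B,C], depth=3
  push(A) -> stack = [C,B,C,A], depth=4
Final depth = 4

4


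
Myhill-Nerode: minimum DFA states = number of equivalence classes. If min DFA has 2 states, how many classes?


Myhill-Nerode theorem:
Number of equivalence classes = number of states in minimal DFA
Minimal DFA states = 2
Therefore equivalence classes = 2

2


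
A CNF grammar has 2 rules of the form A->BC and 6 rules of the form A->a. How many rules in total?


CNF allows two rule forms:
  A -> BC (binary): 2 rules
  A -> a (terminal): 6 rules
Total = 2 + 6 = 8

8


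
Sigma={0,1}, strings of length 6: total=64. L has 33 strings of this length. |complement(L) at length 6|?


Alphabet: {0,1}
String length: 6
Total strings of length 6 = 2^6 = 64
Strings in L = 33
Complement = total - |L|
= 64 - 33
= 31

31


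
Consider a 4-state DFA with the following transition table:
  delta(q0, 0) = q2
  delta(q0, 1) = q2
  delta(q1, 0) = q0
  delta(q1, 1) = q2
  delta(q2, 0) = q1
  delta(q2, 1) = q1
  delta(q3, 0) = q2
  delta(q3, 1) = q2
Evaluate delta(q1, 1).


Looking up transition function:
delta(q1, 1) in the table
Row: q1, Column: 1
Result: q2

q2


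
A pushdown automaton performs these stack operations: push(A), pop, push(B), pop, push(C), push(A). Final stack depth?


Tracing stack operations:
  push(A) -> stack = [A], depth=1
  pop -> removed A, stack = [], depth=0
  push(B) -> stack = [B], depth=1
  pop -> removed B, stack = [], depth=0
  push(C) -> stack = [C], depth=1
  push(A) -> stack = [C,A], depth=2
Final depth = 2

2


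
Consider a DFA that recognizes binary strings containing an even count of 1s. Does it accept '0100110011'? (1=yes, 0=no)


DFA has 2 states: q_even (start, accept=yes) and q_odd
Processing string '0100110011' character by character:
  Position 0: read '0', 1-count=0 -> q_even (no change)
  Position 1: read '1', 1-count=1 -> q_odd
  Position 2: read '0', 1-count=1 -> q_odd (no change)
  Position 3: read '0', 1-count=1 -> q_odd (no change)
  Position 4: read '1', 1-count=2 -> q_even
  Position 5: read '1', 1-count=3 -> q_odd
  Position 6: read '0', 1-count=3 -> q_odd (no change)
  Position 7: read '0', 1-count=3 -> q_odd (no change)
  Position 8: read '1', 1-count=4 -> q_even
  Position 9: read '1', 1-count=5 -> q_odd
Final state: q_odd, total 1s = 5 (odd); the DFA requires an even count -> reject

0


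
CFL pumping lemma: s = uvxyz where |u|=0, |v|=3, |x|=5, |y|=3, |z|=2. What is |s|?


|s| = |u| + |v| + |x| + |y| + |z|
= 0 + 3 + 5 + 3 + 2
= 3 + 5 + 5
= 8 + 5
= 13

13


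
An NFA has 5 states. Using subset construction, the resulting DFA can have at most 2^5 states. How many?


NFA has 5 states
Subset construction: each DFA state = subset of NFA states
Maximum subsets = 2^5
2^5 = 32

32


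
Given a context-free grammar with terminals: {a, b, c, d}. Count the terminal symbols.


Terminal symbols: a, b, c, d
Counting each: a (#1), b (#2), c (#3), d (#4)
Total = 4

4


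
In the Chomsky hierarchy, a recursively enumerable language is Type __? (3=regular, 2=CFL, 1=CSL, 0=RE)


Chomsky hierarchy levels:
  Type 3: Regular (DFA/NFA/regex)
  Type 2: Context-free (PDA)
  Type 1: Context-sensitive
  Type 0: Recursively enumerable (TM)
'recursively enumerable' corresponds to Type 0

0


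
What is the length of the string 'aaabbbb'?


String: 'aaabbbb'
Counting characters:
  'a' appears 3 time(s)
  'b' appears 4 time(s)
Total length = 3 + 4 = 7

7


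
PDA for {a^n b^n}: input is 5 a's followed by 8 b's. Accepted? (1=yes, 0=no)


Language requires equal numbers of a's and b's
PDA pushes for each 'a', pops for each 'b'
Number of a's = 5
Number of b's = 8
5 != 8 -> Reject

0


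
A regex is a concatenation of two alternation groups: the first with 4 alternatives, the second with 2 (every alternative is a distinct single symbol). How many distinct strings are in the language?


First group: 4 alternatives
Second group: 2 alternatives
Concatenation: each choice from group 1 pairs with each from group 2
Total = 4 x 2 = 8

8


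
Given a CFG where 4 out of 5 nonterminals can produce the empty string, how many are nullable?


Nonterminals: {S, A, B, C, D}
A nonterminal is nullable if it can derive epsilon
Counting nullable nonterminals: 4
Total nullable = 4

4


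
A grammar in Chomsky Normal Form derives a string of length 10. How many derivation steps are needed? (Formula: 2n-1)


Chomsky Normal Form derivation:
String length n = 10
Each step either:
  - Splits a nonterminal into two (n-1 such steps)
  - Converts a nonterminal to terminal (n such steps)
Total = (n-1) + n = 2n - 1
= 2(10) - 1
= 20 - 1
= 19

19


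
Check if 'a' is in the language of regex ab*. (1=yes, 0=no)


Pattern: ab*
String: 'a'
Pattern requires: exactly one 'a' followed by zero or more 'b's
First char is 'a' -> OK
Rest '': all b's? Yes
Result: 1

1


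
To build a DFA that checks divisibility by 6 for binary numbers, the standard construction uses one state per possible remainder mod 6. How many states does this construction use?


Divisibility by 6 is tracked via the remainder mod 6: 0, 1, ..., 5
The construction assigns one state to each remainder
Number of remainders = 6

6


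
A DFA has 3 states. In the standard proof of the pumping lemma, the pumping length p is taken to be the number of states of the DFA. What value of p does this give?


Pumping lemma for regular languages (standard proof):
Take p = |Q|, the number of DFA states.
Any string of length >= |Q| passes through |Q|+1 states while reading its first |Q| symbols,
so by pigeonhole some state repeats, giving the loop that can be pumped.
Here |Q| = 3
Therefore the proof uses p = 3

3


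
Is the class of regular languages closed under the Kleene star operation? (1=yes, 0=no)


Regular languages are closed under:
- Union (DFA product construction)
- Intersection (DFA product construction)
- Complement (swap accept/reject states)
- Concatenation (NFA construction)
- Kleene star (NFA construction)
Kleene star is in this list
Therefore: closed

1


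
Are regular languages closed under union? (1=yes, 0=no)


Regular languages are closed under all standard operations:
- Union: Yes (product construction)
- Intersection: Yes (product construction)
- Complement: Yes (swap accept/reject)
- Concatenation: Yes (NFA construction)
Operation: union -> Closed

1


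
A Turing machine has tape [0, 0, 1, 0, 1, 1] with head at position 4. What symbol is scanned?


Tape: [0, 0, 1, 0, 1, 1]
Positions: 0 1 2 3 4 5
Values:    0 0 1 0 1 1
Head at position 4
tape[4] = 1

1


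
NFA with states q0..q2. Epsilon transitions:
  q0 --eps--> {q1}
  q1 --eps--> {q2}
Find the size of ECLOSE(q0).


Starting from q0
Initialize closure = {q0}
Follow epsilon from q0 -> add q1
Follow epsilon from q1 -> add q2
Final closure: {q0, q1, q2}
Size = 3

3


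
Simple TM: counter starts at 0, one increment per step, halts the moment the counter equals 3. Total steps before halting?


Counter starts at 0. Counting sequence:
  Step 1: counter = 1
  Step 2: counter = 2
  Step 3: counter = 3
Counter reached 3 -> halt
Total steps = 3

3


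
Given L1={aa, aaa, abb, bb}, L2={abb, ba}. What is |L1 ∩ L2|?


L1 = {aa, aaa, abb, bb}
L2 = {abb, ba}
Checking each string in L1 against L2:
  'aa': in L2? No
  'aaa': in L2? No
  'abb': in L2? Yes
  'bb': in L2? No
Intersection = {abb}
|L1 ∩ L2| = 1

1


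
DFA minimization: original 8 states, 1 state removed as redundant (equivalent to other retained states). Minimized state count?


Original DFA: 8 states
Redundant states removed: 1
Minimized states = original - removed
= 8 - 1
= 7

7


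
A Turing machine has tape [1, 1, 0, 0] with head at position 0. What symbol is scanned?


Tape: [1, 1, 0, 0]
Positions: 0 1 2 3
Values:    1 1 0 0
Head at position 0
tape[0] = 1

1


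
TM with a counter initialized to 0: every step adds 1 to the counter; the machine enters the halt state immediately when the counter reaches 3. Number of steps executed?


Counter starts at 0. Counting sequence:
  Step 1: counter = 1
  Step 2: counter = 2
  Step 3: counter = 3
Counter reached 3 -> halt
Total steps = 3

3


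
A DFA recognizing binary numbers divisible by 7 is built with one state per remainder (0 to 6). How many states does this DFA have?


Divisibility by 7 is tracked via the remainder mod 7: 0, 1, ..., 6
The construction assigns one state to each remainder
Number of remainders = 7

7


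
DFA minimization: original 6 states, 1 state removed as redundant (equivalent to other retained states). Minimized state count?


Original DFA: 6 states
Redundant states removed: 1
Minimized states = original - removed
= 6 - 1
= 5

5


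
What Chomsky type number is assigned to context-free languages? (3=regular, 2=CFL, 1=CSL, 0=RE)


Chomsky hierarchy levels:
  Type 3: Regular (DFA/NFA/regex)
  Type 2: Context-free (PDA)
  Type 1: Context-sensitive
  Type 0: Recursively enumerable (TM)
'context-free' corresponds to Type 2

2


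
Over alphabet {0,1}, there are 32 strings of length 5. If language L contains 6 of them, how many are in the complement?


Alphabet: {0,1}
String length: 5
Total strings of length 5 = 2^5 = 32
Strings in L = 6
Complement = total - |L|
= 32 - 6
= 26

26


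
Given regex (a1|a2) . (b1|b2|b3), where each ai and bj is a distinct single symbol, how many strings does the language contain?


First group: 2 alternatives
Second group: 3 alternatives
Concatenation: each choice from group 1 pairs with each from group 2
Total = 2 x 3 = 6

6


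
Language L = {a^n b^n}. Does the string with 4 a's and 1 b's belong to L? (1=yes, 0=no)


Language requires equal numbers of a's and b's
PDA pushes for each 'a', pops for each 'b'
Number of a's = 4
Number of b's = 1
4 != 1 -> Reject

0


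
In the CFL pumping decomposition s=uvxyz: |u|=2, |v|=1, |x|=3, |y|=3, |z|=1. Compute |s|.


|s| = |u| + |v| + |x| + |y| + |z|
= 2 + 1 + 3 + 3 + 1
= 3 + 3 + 4
= 6 + 4
= 10

10


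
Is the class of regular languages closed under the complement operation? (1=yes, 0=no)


Regular languages are closed under:
- Union (DFA product construction)
- Intersection (DFA product construction)
- Complement (swap accept/reject states)
- Concatenation (NFA construction)
- Kleene star (NFA construction)
complement is in this list
Therefore: closed

1


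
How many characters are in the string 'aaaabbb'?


String: 'aaaabbb'
Counting characters:
  'a' appears 4 time(s)
  'b' appears 3 time(s)
Total length = 4 + 3 = 7

7


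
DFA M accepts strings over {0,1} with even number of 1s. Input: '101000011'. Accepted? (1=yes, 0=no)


DFA has 2 states: q_even (start, accept=yes) and q_odd
Processing string '101000011' character by character:
  Position 0: read '1', 1-count=1 -> q_odd
  Position 1: read '0', 1-count=1 -> q_odd (no change)
  Position 2: read '1', 1-count=2 -> q_even
  Position 3: read '0', 1-count=2 -> q_even (no change)
  Position 4: read '0', 1-count=2 -> q_even (no change)
  Position 5: read '0', 1-count=2 -> q_even (no change)
  Position 6: read '0', 1-count=2 -> q_even (no change)
  Position 7: read '1', 1-count=3 -> q_odd
  Position 8: read '1', 1-count=4 -> q_even
Final state: q_even, total 1s = 4 (even); the DFA requires an even count -> accept

1


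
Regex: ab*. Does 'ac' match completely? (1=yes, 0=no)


Pattern: ab*
String: 'ac'
Pattern requires: exactly one 'a' followed by zero or more 'b's
First char is 'a' -> OK
Rest 'c': all b's? No
Result: 0

0


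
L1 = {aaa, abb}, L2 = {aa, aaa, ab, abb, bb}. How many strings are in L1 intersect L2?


L1 = {aaa, abb}
L2 = {aa, aaa, ab, abb, bb}
Checking each string in L1 against L2:
  'aaa': in L2? Yes
  'abb': in L2? Yes
Intersection = {aaa, abb}
|L1 ∩ L2| = 2

2


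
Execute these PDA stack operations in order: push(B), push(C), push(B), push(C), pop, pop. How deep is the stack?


Tracing stack operations:
  push(B) -> stack = [B], depth=1
  push(C) -> stack = [B,C], depth=2
  push(B) -> stack = [B,C,B], depth=3
  push(C) -> stack = [B,C,B,C], depth=4
  pop -> removed C, stack = [B,C,B], depth=3
  pop -> removed B, stack = [B,C], depth=2
Final depth = 2

2


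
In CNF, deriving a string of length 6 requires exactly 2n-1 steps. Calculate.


Chomsky Normal Form derivation:
String length n = 6
Each step either:
  - Splits a nonterminal into two (n-1 such steps)
  - Converts a nonterminal to terminal (n such steps)
Total = (n-1) + n = 2n - 1
= 2(6) - 1
= 12 - 1
= 11

11


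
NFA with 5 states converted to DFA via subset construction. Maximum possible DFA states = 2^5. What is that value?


NFA has 5 states
Subset construction: each DFA state = subset of NFA states
Maximum subsets = 2^5
2^5 = 32

32


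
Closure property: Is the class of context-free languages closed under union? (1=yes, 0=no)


CFL closure properties:
  Closed under: union, concatenation, Kleene star
  NOT closed under: intersection, complement
Operation 'union' is in closed list -> Yes (closed)

1


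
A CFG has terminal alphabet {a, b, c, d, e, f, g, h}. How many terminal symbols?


Terminal symbols: a, b, c, d, e, f, g, h
Counting each: a (#1), b (#2), c (#3), d (#4), e (#5), f (#6), g (#7), h (#8)
Total = 8

8


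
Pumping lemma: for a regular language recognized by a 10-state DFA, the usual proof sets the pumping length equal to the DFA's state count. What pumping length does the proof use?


Pumping lemma for regular languages (standard proof):
Take p = |Q|, the number of DFA states.
Any string of length >= |Q| passes through |Q|+1 states while reading its first |Q| symbols,
so by pigeonhole some state repeats, giving the loop that can be pumped.
Here |Q| = 10
Therefore the proof uses p = 10

10


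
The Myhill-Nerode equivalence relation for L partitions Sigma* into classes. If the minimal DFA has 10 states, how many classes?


Myhill-Nerode theorem:
Number of equivalence classes = number of states in minimal DFA
Minimal DFA states = 10
Therefore equivalence classes = 10

10


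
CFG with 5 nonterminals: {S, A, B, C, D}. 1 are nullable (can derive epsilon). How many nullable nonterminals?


Nonterminals: {S, A, B, C, D}
A nonterminal is nullable if it can derive epsilon
Counting nullable nonterminals: 1
Total nullable = 1

1


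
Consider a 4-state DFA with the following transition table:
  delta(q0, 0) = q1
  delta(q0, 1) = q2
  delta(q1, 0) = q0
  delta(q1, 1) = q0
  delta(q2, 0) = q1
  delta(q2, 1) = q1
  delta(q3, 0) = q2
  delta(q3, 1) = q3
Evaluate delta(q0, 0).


Looking up transition function:
delta(q0, 0) in the table
Row: q0, Column: 0
Result: q1

q1


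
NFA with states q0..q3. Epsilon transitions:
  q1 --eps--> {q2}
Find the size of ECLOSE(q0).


Starting from q0
Initialize closure = {q0}
q0 has no outgoing epsilon transitions -> nothing to add
Final closure: {q0}
Size = 1

1


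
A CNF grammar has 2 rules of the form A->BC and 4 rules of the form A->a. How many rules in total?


CNF allows two rule forms:
  A -> BC (binary): 2 rules
  A -> a (terminal): 4 rules
Total = 2 + 4 = 6

6


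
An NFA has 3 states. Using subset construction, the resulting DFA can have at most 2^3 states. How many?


NFA has 3 states
Subset construction: each DFA state = subset of NFA states
Maximum subsets = 2^3
2^3 = 8

8


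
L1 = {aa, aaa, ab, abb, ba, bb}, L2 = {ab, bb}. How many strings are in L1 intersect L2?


L1 = {aa, aaa, ab, abb, ba, bb}
L2 = {ab, bb}
Checking each string in L1 against L2:
  'aa': in L2? No
  'aaa': in L2? No
  'ab': in L2? Yes
  'abb': in L2? No
  'ba': in L2? No
  'bb': in L2? Yes
Intersection = {ab, bb}
|L1 ∩ L2| = 2

2


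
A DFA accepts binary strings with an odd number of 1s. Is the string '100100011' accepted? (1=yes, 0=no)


DFA has 2 states: q_even (start, accept=no) and q_odd
Processing string '100100011' character by character:
  Position 0: read '1', 1-count=1 -> q_odd
  Position 1: read '0', 1-count=1 -> q_odd (no change)
  Position 2: read '0', 1-count=1 -> q_odd (no change)
  Position 3: read '1', 1-count=2 -> q_even
  Position 4: read '0', 1-count=2 -> q_even (no change)
  Position 5: read '0', 1-count=2 -> q_even (no change)
  Position 6: read '0', 1-count=2 -> q_even (no change)
  Position 7: read '1', 1-count=3 -> q_odd
  Position 8: read '1', 1-count=4 -> q_even
Final state: q_even, total 1s = 4 (even); the DFA requires an odd count -> reject

0


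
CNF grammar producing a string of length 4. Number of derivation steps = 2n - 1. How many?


Chomsky Normal Form derivation:
String length n = 4
Each step either:
  - Splits a nonterminal into two (n-1 such steps)
  - Converts a nonterminal to terminal (n such steps)
Total = (n-1) + n = 2n - 1
= 2(4) - 1
= 8 - 1
= 7

7


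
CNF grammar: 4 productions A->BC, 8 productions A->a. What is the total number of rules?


CNF allows two rule forms:
  A -> BC (binary): 4 rules
  A -> a (terminal): 8 rules
Total = 4 + 8 = 12

12


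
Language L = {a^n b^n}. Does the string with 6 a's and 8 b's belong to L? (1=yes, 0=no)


Language requires equal numbers of a's and b's
PDA pushes for each 'a', pops for each 'b'
Number of a's = 6
Number of b's = 8
6 != 8 -> Reject

0


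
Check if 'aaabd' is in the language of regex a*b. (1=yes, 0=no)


Pattern: a*b
String: 'aaabd'
Pattern requires: zero or more 'a's followed by exactly one 'b'
Found 3 leading 'a's
Remaining: 'bd'
Remaining is not 'b' -> no match
Result: 0

0


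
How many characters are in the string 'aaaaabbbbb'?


String: 'aaaaabbbbb'
Counting characters:
  'a' appears 5 time(s)
  'b' appears 5 time(s)
Total length = 5 + 5 = 10

10


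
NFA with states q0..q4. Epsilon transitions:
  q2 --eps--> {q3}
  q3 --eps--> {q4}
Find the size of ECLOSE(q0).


Starting from q0
Initialize closure = {q0}
q0 has no outgoing epsilon transitions -> nothing to add
Final closure: {q0}
Size = 1

1


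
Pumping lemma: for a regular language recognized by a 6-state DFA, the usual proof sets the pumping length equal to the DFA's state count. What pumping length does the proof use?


Pumping lemma for regular languages (standard proof):
Take p = |Q|, the number of DFA states.
Any string of length >= |Q| passes through |Q|+1 states while reading its first |Q| symbols,
so by pigeonhole some state repeats, giving the loop that can be pumped.
Here |Q| = 6
Therefore the proof uses p = 6

6


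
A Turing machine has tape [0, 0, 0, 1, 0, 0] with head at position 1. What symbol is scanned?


Tape: [0, 0, 0, 1, 0, 0]
Positions: 0 1 2 3 4 5
Values:    0 0 0 1 0 0
Head at position 1
tape[1] = 0

0


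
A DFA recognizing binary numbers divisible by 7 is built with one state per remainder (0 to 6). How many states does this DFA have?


Divisibility by 7 is tracked via the remainder mod 7: 0, 1, ..., 6
The construction assigns one state to each remainder
Number of remainders = 7

7


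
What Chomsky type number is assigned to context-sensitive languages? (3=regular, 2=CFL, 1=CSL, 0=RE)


Chomsky hierarchy levels:
  Type 3: Regular (DFA/NFA/regex)
  Type 2: Context-free (PDA)
  Type 1: Context-sensitive
  Type 0: Recursively enumerable (TM)
'context-sensitive' corresponds to Type 1

1


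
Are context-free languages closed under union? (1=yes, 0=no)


CFL closure properties:
  Closed under: union, concatenation, Kleene star
  NOT closed under: intersection, complement
Operation 'union' is in closed list -> Yes (closed)

1


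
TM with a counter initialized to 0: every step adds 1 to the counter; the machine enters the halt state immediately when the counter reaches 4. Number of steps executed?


Counter starts at 0. Counting sequence:
  Step 1: counter = 1
  Step 2: counter = 2
  Step 3: counter = 3
  Step 4: counter = 4
Counter reached 4 -> halt
Total steps = 4

4


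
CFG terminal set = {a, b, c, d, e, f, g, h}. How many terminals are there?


Terminal symbols: a, b, c, d, e, f, g, h
Counting each: a (#1), b (#2), c (#3), d (#4), e (#5), f (#6), g (#7), h (#8)
Total = 8

8


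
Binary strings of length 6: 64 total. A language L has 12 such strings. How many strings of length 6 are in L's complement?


Alphabet: {0,1}
String length: 6
Total strings of length 6 = 2^6 = 64
Strings in L = 12
Complement = total - |L|
= 64 - 12
= 52

52


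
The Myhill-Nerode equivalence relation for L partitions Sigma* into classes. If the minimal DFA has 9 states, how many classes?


Myhill-Nerode theorem:
Number of equivalence classes = number of states in minimal DFA
Minimal DFA states = 9
Therefore equivalence classes = 9

9


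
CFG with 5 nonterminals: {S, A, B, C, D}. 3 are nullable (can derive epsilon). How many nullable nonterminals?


Nonterminals: {S, A, B, C, D}
A nonterminal is nullable if it can derive epsilon
Counting nullable nonterminals: 3
Total nullable = 3

3


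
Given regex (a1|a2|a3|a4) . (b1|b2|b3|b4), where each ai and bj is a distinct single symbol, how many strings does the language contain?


First group: 4 alternatives
Second group: 4 alternatives
Concatenation: each choice from group 1 pairs with each from group 2
Total = 4 x 4 = 16

16


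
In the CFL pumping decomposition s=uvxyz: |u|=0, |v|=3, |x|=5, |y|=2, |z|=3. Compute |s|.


|s| = |u| + |v| + |x| + |y| + |z|
= 0 + 3 + 5 + 2 + 3
= 3 + 5 + 5
= 8 + 5
= 13

13


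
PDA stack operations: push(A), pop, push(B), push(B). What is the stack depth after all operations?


Tracing stack operations:
  push(A) -> stack = [A], depth=1
  pop -> removed A, stack = [], depth=0
  push(B) -> stack = [B], depth=1
  push(B) -> stack = [B,B], depth=2
Final depth = 2

2


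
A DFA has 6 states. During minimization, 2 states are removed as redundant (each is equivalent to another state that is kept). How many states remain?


Original DFA: 6 states
Redundant states removed: 2
Minimized states = original - removed
= 6 - 2
= 4

4


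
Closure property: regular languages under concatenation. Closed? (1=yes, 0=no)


Regular languages are closed under:
- Union (DFA product construction)
- Intersection (DFA product construction)
- Complement (swap accept/reject states)
- Concatenation (NFA construction)
- Kleene star (NFA construction)
concatenation is in this list
Therefore: closed

1


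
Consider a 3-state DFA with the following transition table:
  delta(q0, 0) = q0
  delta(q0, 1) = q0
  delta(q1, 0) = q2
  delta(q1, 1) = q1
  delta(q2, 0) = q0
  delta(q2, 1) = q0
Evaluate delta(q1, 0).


Looking up transition function:
delta(q1, 0) in the table
Row: q1, Column: 0
Result: q2

q2


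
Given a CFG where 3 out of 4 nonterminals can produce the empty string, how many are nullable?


Nonterminals: {S, A, B, C}
A nonterminal is nullable if it can derive epsilon
Counting nullable nonterminals: 3
Total nullable = 3

3


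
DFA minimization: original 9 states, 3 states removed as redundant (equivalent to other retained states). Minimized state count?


Original DFA: 9 states
Redundant states removed: 3
Minimized states = original - removed
= 9 - 3
= 6

6


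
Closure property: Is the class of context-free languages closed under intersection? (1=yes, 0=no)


CFL closure properties:
  Closed under: union, concatenation, Kleene star
  NOT closed under: intersection, complement
Operation 'intersection' is in not-closed list -> No (not closed)

0


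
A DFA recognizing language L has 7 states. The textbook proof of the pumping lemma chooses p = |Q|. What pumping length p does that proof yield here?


Pumping lemma for regular languages (standard proof):
Take p = |Q|, the number of DFA states.
Any string of length >= |Q| passes through |Q|+1 states while reading its first |Q| symbols,
so by pigeonhole some state repeats, giving the loop that can be pumped.
Here |Q| = 7
Therefore the proof uses p = 7

7


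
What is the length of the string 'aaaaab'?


String: 'aaaaab'
Counting characters:
  'a' appears 5 time(s)
  'b' appears 1 time(s)
Total length = 5 + 1 = 6

6


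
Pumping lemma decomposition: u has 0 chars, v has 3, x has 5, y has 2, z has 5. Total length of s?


|s| = |u| + |v| + |x| + |y| + |z|
= 0 + 3 + 5 + 2 + 5
= 3 + 5 + 7
= 8 + 7
= 15

15


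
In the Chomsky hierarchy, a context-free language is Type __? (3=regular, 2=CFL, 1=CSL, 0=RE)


Chomsky hierarchy levels:
  Type 3: Regular (DFA/NFA/regex)
  Type 2: Context-free (PDA)
  Type 1: Context-sensitive
  Type 0: Recursively enumerable (TM)
'context-free' corresponds to Type 2

2


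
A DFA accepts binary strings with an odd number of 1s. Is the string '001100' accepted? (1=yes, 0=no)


DFA has 2 states: q_even (start, accept=no) and q_odd
Processing string '001100' character by character:
  Position 0: read '0', 1-count=0 -> q_even (no change)
  Position 1: read '0', 1-count=0 -> q_even (no change)
  Position 2: read '1', 1-count=1 -> q_odd
  Position 3: read '1', 1-count=2 -> q_even
  Position 4: read '0', 1-count=2 -> q_even (no change)
  Position 5: read '0', 1-count=2 -> q_even (no change)
Final state: q_even, total 1s = 2 (even); the DFA requires an odd count -> reject

0


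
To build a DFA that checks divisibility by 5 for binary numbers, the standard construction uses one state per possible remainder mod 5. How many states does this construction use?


Divisibility by 5 is tracked via the remainder mod 5: 0, 1, ..., 4
The construction assigns one state to each remainder
Number of remainders = 5

5


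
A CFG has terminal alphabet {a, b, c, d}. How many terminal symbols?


Terminal symbols: a, b, c, d
Counting each: a (#1), b (#2), c (#3), d (#4)
Total = 4

4


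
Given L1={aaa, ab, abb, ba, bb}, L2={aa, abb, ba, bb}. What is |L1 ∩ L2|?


L1 = {aaa, ab, abb, ba, bb}
L2 = {aa, abb, ba, bb}
Checking each string in L1 against L2:
  'aaa': in L2? No
  'ab': in L2? No
  'abb': in L2? Yes
  'ba': in L2? Yes
  'bb': in L2? Yes
Intersection = {abb, ba, bb}
|L1 ∩ L2| = 3

3


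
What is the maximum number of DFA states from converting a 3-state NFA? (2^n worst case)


NFA has 3 states
Subset construction: each DFA state = subset of NFA states
Maximum subsets = 2^3
2^3 = 8

8


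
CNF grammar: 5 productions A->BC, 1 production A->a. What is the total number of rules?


CNF allows two rule forms:
  A -> BC (binary): 5 rules
  A -> a (terminal): 1 rule
Total = 5 + 1 = 6

6


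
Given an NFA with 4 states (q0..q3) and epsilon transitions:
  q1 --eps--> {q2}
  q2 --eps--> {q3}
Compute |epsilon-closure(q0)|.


Starting from q0
Initialize closure = {q0}
q0 has no outgoing epsilon transitions -> nothing to add
Final closure: {q0}
Size = 1

1


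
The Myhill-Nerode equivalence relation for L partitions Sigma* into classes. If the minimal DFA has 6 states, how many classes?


Myhill-Nerode theorem:
Number of equivalence classes = number of states in minimal DFA
Minimal DFA states = 6
Therefore equivalence classes = 6

6


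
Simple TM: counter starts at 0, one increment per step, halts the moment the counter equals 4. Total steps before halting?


Counter starts at 0. Counting sequence:
  Step 1: counter = 1
  Step 2: counter = 2
  Step 3: counter = 3
  Step 4: counter = 4
Counter reached 4 -> halt
Total steps = 4

4


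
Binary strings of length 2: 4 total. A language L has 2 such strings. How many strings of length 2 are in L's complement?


Alphabet: {0,1}
String length: 2
Total strings of length 2 = 2^2 = 4
Strings in L = 2
Complement = total - |L|
= 4 - 2
= 2

2


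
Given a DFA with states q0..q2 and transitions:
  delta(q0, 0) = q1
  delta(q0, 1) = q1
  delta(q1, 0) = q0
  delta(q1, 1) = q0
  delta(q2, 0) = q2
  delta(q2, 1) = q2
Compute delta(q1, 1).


Looking up transition function:
delta(q1, 1) in the table
Row: q1, Column: 1
Result: q0

q0


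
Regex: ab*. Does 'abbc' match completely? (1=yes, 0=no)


Pattern: ab*
String: 'abbc'
Pattern requires: exactly one 'a' followed by zero or more 'b's
First char is 'a' -> OK
Rest 'bbc': all b's? No
Result: 0

0


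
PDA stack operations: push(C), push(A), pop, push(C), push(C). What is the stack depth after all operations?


Tracing stack operations:
  push(C) -> stack = [C], depth=1
  push(A) -> stack = [C,A], depth=2
  pop -> removed A, stack = [C], depth=1
  push(C) -> stack = [C,C], depth=2
  push(C) -> stack = [C,C,C], depth=3
Final depth = 3

3


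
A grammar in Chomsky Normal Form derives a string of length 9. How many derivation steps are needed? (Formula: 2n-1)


Chomsky Normal Form derivation:
String length n = 9
Each step either:
  - Splits a nonterminal into two (n-1 such steps)
  - Converts a nonterminal to terminal (n such steps)
Total = (n-1) + n = 2n - 1
= 2(9) - 1
= 18 - 1
= 17

17


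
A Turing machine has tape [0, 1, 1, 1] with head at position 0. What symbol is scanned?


Tape: [0, 1, 1, 1]
Positions: 0 1 2 3
Values:    0 1 1 1
Head at position 0
tape[0] = 0

0


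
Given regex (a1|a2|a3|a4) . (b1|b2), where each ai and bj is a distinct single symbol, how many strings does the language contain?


First group: 4 alternatives
Second group: 2 alternatives
Concatenation: each choice from group 1 pairs with each from group 2
Total = 4 x 2 = 8

8


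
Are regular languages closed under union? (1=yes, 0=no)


Regular languages are closed under:
- Union (DFA product construction)
- Intersection (DFA product construction)
- Complement (swap accept/reject states)
- Concatenation (NFA construction)
- Kleene star (NFA construction)
union is in this list
Therefore: closed

1


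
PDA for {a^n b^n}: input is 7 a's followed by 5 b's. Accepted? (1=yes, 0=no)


Language requires equal numbers of a's and b's
PDA pushes for each 'a', pops for each 'b'
Number of a's = 7
Number of b's = 5
7 != 5 -> Reject

0


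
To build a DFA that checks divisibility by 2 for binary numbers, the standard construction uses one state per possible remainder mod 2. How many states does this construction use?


Divisibility by 2 is tracked via the remainder mod 2: 0, 1, ..., 1
The construction assigns one state to each remainder
Number of remainders = 2

2


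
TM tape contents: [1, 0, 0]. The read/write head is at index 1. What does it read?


Tape: [1, 0, 0]
Positions: 0 1 2
Values:    1 0 0
Head at position 1
tape[1] = 0

0


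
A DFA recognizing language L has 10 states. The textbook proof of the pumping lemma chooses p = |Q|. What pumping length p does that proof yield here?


Pumping lemma for regular languages (standard proof):
Take p = |Q|, the number of DFA states.
Any string of length >= |Q| passes through |Q|+1 states while reading its first |Q| symbols,
so by pigeonhole some state repeats, giving the loop that can be pumped.
Here |Q| = 10
Therefore the proof uses p = 10

10


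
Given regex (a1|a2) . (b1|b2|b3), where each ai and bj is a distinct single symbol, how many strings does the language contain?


First group: 2 alternatives
Second group: 3 alternatives
Concatenation: each choice from group 1 pairs with each from group 2
Total = 2 x 3 = 6

6


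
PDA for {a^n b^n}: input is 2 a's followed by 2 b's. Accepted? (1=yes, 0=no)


Language requires equal numbers of a's and b's
PDA pushes for each 'a', pops for each 'b'
Number of a's = 2
Number of b's = 2
2 == 2 -> Accept

1


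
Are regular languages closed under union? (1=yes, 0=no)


Regular languages are closed under:
- Union (DFA product construction)
- Intersection (DFA product construction)
- Complement (swap accept/reject states)
- Concatenation (NFA construction)
- Kleene star (NFA construction)
union is in this list
Therefore: closed

1


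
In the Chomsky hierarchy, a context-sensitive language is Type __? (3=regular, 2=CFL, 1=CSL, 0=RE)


Chomsky hierarchy levels:
  Type 3: Regular (DFA/NFA/regex)
  Type 2: Context-free (PDA)
  Type 1: Context-sensitive
  Type 0: Recursively enumerable (TM)
'context-sensitive' corresponds to Type 1

1
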